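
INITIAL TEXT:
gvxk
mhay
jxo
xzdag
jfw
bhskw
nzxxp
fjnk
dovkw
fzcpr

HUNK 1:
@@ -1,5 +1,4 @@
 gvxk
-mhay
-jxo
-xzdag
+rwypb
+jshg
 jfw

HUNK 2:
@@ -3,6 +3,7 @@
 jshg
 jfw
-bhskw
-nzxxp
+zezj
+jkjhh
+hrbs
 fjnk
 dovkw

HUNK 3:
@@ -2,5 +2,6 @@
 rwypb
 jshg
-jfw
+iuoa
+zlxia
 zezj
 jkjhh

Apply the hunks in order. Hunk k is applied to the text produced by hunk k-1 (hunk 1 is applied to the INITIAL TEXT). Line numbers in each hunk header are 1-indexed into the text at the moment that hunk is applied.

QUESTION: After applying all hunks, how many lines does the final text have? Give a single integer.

Answer: 11

Derivation:
Hunk 1: at line 1 remove [mhay,jxo,xzdag] add [rwypb,jshg] -> 9 lines: gvxk rwypb jshg jfw bhskw nzxxp fjnk dovkw fzcpr
Hunk 2: at line 3 remove [bhskw,nzxxp] add [zezj,jkjhh,hrbs] -> 10 lines: gvxk rwypb jshg jfw zezj jkjhh hrbs fjnk dovkw fzcpr
Hunk 3: at line 2 remove [jfw] add [iuoa,zlxia] -> 11 lines: gvxk rwypb jshg iuoa zlxia zezj jkjhh hrbs fjnk dovkw fzcpr
Final line count: 11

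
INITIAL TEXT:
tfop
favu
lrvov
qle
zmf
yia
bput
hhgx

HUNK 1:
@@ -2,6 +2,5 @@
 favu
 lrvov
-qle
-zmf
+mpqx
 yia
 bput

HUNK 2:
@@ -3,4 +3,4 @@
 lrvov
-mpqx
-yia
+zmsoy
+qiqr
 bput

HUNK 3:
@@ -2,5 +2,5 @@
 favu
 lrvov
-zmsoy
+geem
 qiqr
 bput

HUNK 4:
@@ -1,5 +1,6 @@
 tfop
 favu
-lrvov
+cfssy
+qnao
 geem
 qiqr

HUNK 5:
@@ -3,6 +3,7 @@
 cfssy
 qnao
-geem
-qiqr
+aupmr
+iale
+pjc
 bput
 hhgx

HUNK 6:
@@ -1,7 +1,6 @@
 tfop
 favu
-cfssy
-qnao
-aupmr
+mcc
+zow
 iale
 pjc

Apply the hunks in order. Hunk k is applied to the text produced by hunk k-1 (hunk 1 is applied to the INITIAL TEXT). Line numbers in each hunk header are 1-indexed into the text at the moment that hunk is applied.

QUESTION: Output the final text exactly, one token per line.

Hunk 1: at line 2 remove [qle,zmf] add [mpqx] -> 7 lines: tfop favu lrvov mpqx yia bput hhgx
Hunk 2: at line 3 remove [mpqx,yia] add [zmsoy,qiqr] -> 7 lines: tfop favu lrvov zmsoy qiqr bput hhgx
Hunk 3: at line 2 remove [zmsoy] add [geem] -> 7 lines: tfop favu lrvov geem qiqr bput hhgx
Hunk 4: at line 1 remove [lrvov] add [cfssy,qnao] -> 8 lines: tfop favu cfssy qnao geem qiqr bput hhgx
Hunk 5: at line 3 remove [geem,qiqr] add [aupmr,iale,pjc] -> 9 lines: tfop favu cfssy qnao aupmr iale pjc bput hhgx
Hunk 6: at line 1 remove [cfssy,qnao,aupmr] add [mcc,zow] -> 8 lines: tfop favu mcc zow iale pjc bput hhgx

Answer: tfop
favu
mcc
zow
iale
pjc
bput
hhgx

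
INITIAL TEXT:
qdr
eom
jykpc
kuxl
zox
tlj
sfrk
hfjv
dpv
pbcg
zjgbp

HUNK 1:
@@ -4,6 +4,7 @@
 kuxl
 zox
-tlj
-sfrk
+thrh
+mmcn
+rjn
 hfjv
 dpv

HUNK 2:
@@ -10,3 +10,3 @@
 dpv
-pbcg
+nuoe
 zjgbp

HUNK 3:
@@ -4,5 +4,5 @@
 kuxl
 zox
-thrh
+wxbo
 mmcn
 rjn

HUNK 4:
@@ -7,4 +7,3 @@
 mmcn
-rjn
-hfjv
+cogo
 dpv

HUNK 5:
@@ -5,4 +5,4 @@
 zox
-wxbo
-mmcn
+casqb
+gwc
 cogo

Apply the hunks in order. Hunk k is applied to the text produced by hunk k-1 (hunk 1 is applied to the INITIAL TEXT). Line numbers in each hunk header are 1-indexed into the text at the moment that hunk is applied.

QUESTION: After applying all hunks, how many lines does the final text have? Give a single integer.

Answer: 11

Derivation:
Hunk 1: at line 4 remove [tlj,sfrk] add [thrh,mmcn,rjn] -> 12 lines: qdr eom jykpc kuxl zox thrh mmcn rjn hfjv dpv pbcg zjgbp
Hunk 2: at line 10 remove [pbcg] add [nuoe] -> 12 lines: qdr eom jykpc kuxl zox thrh mmcn rjn hfjv dpv nuoe zjgbp
Hunk 3: at line 4 remove [thrh] add [wxbo] -> 12 lines: qdr eom jykpc kuxl zox wxbo mmcn rjn hfjv dpv nuoe zjgbp
Hunk 4: at line 7 remove [rjn,hfjv] add [cogo] -> 11 lines: qdr eom jykpc kuxl zox wxbo mmcn cogo dpv nuoe zjgbp
Hunk 5: at line 5 remove [wxbo,mmcn] add [casqb,gwc] -> 11 lines: qdr eom jykpc kuxl zox casqb gwc cogo dpv nuoe zjgbp
Final line count: 11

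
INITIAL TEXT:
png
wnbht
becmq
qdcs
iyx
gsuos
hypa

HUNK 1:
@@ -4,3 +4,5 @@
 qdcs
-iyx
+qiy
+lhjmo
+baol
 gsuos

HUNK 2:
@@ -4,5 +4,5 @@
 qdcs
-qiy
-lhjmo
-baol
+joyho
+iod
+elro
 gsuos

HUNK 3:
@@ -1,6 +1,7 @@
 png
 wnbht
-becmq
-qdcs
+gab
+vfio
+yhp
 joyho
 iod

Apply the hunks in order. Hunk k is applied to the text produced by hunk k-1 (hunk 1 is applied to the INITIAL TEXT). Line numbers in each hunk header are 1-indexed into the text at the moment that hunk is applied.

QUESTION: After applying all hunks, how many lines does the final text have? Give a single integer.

Answer: 10

Derivation:
Hunk 1: at line 4 remove [iyx] add [qiy,lhjmo,baol] -> 9 lines: png wnbht becmq qdcs qiy lhjmo baol gsuos hypa
Hunk 2: at line 4 remove [qiy,lhjmo,baol] add [joyho,iod,elro] -> 9 lines: png wnbht becmq qdcs joyho iod elro gsuos hypa
Hunk 3: at line 1 remove [becmq,qdcs] add [gab,vfio,yhp] -> 10 lines: png wnbht gab vfio yhp joyho iod elro gsuos hypa
Final line count: 10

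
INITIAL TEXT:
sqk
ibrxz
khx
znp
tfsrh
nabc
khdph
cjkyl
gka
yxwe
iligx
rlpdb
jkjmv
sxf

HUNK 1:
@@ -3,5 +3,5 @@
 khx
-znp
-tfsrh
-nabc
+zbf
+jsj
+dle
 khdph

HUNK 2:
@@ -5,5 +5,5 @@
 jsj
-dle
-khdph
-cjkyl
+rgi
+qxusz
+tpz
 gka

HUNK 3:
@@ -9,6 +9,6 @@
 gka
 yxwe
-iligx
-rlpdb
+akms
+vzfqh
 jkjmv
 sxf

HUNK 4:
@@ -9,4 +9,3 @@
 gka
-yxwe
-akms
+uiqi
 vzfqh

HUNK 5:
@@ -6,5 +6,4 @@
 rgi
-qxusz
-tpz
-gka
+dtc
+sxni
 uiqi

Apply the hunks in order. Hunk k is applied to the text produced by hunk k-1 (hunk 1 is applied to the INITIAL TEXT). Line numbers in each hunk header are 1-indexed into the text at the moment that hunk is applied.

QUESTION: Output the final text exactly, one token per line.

Hunk 1: at line 3 remove [znp,tfsrh,nabc] add [zbf,jsj,dle] -> 14 lines: sqk ibrxz khx zbf jsj dle khdph cjkyl gka yxwe iligx rlpdb jkjmv sxf
Hunk 2: at line 5 remove [dle,khdph,cjkyl] add [rgi,qxusz,tpz] -> 14 lines: sqk ibrxz khx zbf jsj rgi qxusz tpz gka yxwe iligx rlpdb jkjmv sxf
Hunk 3: at line 9 remove [iligx,rlpdb] add [akms,vzfqh] -> 14 lines: sqk ibrxz khx zbf jsj rgi qxusz tpz gka yxwe akms vzfqh jkjmv sxf
Hunk 4: at line 9 remove [yxwe,akms] add [uiqi] -> 13 lines: sqk ibrxz khx zbf jsj rgi qxusz tpz gka uiqi vzfqh jkjmv sxf
Hunk 5: at line 6 remove [qxusz,tpz,gka] add [dtc,sxni] -> 12 lines: sqk ibrxz khx zbf jsj rgi dtc sxni uiqi vzfqh jkjmv sxf

Answer: sqk
ibrxz
khx
zbf
jsj
rgi
dtc
sxni
uiqi
vzfqh
jkjmv
sxf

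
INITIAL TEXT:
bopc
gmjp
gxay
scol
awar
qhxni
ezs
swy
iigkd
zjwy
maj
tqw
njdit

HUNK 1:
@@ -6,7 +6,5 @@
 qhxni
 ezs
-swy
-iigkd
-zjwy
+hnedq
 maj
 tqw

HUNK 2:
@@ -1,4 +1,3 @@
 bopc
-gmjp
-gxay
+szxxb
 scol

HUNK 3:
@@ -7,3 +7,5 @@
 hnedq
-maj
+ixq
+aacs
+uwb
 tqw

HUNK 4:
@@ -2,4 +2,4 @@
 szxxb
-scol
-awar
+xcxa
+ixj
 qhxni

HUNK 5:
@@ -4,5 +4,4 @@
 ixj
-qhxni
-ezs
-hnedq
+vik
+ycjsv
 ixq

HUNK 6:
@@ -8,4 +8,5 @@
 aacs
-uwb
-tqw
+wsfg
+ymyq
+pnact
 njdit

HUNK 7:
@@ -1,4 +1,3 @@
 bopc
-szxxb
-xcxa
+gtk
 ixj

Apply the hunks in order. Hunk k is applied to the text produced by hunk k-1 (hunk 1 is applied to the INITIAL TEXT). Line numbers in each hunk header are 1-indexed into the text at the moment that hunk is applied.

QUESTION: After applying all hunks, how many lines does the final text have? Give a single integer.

Answer: 11

Derivation:
Hunk 1: at line 6 remove [swy,iigkd,zjwy] add [hnedq] -> 11 lines: bopc gmjp gxay scol awar qhxni ezs hnedq maj tqw njdit
Hunk 2: at line 1 remove [gmjp,gxay] add [szxxb] -> 10 lines: bopc szxxb scol awar qhxni ezs hnedq maj tqw njdit
Hunk 3: at line 7 remove [maj] add [ixq,aacs,uwb] -> 12 lines: bopc szxxb scol awar qhxni ezs hnedq ixq aacs uwb tqw njdit
Hunk 4: at line 2 remove [scol,awar] add [xcxa,ixj] -> 12 lines: bopc szxxb xcxa ixj qhxni ezs hnedq ixq aacs uwb tqw njdit
Hunk 5: at line 4 remove [qhxni,ezs,hnedq] add [vik,ycjsv] -> 11 lines: bopc szxxb xcxa ixj vik ycjsv ixq aacs uwb tqw njdit
Hunk 6: at line 8 remove [uwb,tqw] add [wsfg,ymyq,pnact] -> 12 lines: bopc szxxb xcxa ixj vik ycjsv ixq aacs wsfg ymyq pnact njdit
Hunk 7: at line 1 remove [szxxb,xcxa] add [gtk] -> 11 lines: bopc gtk ixj vik ycjsv ixq aacs wsfg ymyq pnact njdit
Final line count: 11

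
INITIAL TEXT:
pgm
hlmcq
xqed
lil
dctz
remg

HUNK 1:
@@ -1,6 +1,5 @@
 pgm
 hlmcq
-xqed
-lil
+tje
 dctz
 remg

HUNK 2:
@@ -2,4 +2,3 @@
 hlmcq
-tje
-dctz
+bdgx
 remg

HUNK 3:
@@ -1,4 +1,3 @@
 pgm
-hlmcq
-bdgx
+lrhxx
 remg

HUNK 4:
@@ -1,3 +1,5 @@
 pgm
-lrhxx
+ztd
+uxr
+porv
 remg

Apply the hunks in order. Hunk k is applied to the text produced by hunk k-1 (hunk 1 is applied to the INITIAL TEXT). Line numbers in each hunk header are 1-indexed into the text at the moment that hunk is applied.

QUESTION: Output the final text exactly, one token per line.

Answer: pgm
ztd
uxr
porv
remg

Derivation:
Hunk 1: at line 1 remove [xqed,lil] add [tje] -> 5 lines: pgm hlmcq tje dctz remg
Hunk 2: at line 2 remove [tje,dctz] add [bdgx] -> 4 lines: pgm hlmcq bdgx remg
Hunk 3: at line 1 remove [hlmcq,bdgx] add [lrhxx] -> 3 lines: pgm lrhxx remg
Hunk 4: at line 1 remove [lrhxx] add [ztd,uxr,porv] -> 5 lines: pgm ztd uxr porv remg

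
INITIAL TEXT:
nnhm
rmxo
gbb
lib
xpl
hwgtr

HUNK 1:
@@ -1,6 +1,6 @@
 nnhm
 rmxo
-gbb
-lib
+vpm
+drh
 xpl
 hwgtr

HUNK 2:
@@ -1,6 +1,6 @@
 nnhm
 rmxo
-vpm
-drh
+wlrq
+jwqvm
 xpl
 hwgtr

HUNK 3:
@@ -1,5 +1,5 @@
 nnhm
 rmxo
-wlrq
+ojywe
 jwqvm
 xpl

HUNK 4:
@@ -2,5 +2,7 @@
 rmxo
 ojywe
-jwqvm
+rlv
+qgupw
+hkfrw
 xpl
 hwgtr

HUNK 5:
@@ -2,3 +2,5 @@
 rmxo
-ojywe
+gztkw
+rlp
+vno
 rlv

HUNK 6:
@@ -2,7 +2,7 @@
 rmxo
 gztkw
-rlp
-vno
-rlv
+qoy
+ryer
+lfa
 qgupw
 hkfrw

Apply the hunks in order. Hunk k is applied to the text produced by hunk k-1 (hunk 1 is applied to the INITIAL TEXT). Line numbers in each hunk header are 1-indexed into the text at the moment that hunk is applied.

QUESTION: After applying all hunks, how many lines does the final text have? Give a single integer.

Answer: 10

Derivation:
Hunk 1: at line 1 remove [gbb,lib] add [vpm,drh] -> 6 lines: nnhm rmxo vpm drh xpl hwgtr
Hunk 2: at line 1 remove [vpm,drh] add [wlrq,jwqvm] -> 6 lines: nnhm rmxo wlrq jwqvm xpl hwgtr
Hunk 3: at line 1 remove [wlrq] add [ojywe] -> 6 lines: nnhm rmxo ojywe jwqvm xpl hwgtr
Hunk 4: at line 2 remove [jwqvm] add [rlv,qgupw,hkfrw] -> 8 lines: nnhm rmxo ojywe rlv qgupw hkfrw xpl hwgtr
Hunk 5: at line 2 remove [ojywe] add [gztkw,rlp,vno] -> 10 lines: nnhm rmxo gztkw rlp vno rlv qgupw hkfrw xpl hwgtr
Hunk 6: at line 2 remove [rlp,vno,rlv] add [qoy,ryer,lfa] -> 10 lines: nnhm rmxo gztkw qoy ryer lfa qgupw hkfrw xpl hwgtr
Final line count: 10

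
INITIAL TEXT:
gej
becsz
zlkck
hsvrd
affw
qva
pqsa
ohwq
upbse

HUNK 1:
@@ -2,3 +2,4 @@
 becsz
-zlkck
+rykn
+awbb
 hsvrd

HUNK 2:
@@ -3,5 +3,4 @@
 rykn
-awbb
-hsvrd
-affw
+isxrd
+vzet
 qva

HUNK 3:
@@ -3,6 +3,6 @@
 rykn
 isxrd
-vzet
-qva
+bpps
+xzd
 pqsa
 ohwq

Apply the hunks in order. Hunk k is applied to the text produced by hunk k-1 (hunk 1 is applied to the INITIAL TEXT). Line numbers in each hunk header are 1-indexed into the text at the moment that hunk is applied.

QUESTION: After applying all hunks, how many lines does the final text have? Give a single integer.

Hunk 1: at line 2 remove [zlkck] add [rykn,awbb] -> 10 lines: gej becsz rykn awbb hsvrd affw qva pqsa ohwq upbse
Hunk 2: at line 3 remove [awbb,hsvrd,affw] add [isxrd,vzet] -> 9 lines: gej becsz rykn isxrd vzet qva pqsa ohwq upbse
Hunk 3: at line 3 remove [vzet,qva] add [bpps,xzd] -> 9 lines: gej becsz rykn isxrd bpps xzd pqsa ohwq upbse
Final line count: 9

Answer: 9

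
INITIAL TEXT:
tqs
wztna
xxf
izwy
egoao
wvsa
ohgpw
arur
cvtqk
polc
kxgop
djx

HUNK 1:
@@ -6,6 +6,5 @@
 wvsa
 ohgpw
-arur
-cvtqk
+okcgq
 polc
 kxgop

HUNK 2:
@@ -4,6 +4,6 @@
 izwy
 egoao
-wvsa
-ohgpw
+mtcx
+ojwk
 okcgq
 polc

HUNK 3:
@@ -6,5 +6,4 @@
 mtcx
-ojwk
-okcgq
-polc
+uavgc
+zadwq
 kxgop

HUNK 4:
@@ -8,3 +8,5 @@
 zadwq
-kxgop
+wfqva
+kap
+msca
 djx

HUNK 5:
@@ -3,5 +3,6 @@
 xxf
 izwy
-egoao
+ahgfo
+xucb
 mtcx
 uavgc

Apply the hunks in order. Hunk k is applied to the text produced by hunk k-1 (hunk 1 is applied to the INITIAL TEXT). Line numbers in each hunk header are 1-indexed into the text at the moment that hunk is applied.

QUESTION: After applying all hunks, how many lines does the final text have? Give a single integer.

Answer: 13

Derivation:
Hunk 1: at line 6 remove [arur,cvtqk] add [okcgq] -> 11 lines: tqs wztna xxf izwy egoao wvsa ohgpw okcgq polc kxgop djx
Hunk 2: at line 4 remove [wvsa,ohgpw] add [mtcx,ojwk] -> 11 lines: tqs wztna xxf izwy egoao mtcx ojwk okcgq polc kxgop djx
Hunk 3: at line 6 remove [ojwk,okcgq,polc] add [uavgc,zadwq] -> 10 lines: tqs wztna xxf izwy egoao mtcx uavgc zadwq kxgop djx
Hunk 4: at line 8 remove [kxgop] add [wfqva,kap,msca] -> 12 lines: tqs wztna xxf izwy egoao mtcx uavgc zadwq wfqva kap msca djx
Hunk 5: at line 3 remove [egoao] add [ahgfo,xucb] -> 13 lines: tqs wztna xxf izwy ahgfo xucb mtcx uavgc zadwq wfqva kap msca djx
Final line count: 13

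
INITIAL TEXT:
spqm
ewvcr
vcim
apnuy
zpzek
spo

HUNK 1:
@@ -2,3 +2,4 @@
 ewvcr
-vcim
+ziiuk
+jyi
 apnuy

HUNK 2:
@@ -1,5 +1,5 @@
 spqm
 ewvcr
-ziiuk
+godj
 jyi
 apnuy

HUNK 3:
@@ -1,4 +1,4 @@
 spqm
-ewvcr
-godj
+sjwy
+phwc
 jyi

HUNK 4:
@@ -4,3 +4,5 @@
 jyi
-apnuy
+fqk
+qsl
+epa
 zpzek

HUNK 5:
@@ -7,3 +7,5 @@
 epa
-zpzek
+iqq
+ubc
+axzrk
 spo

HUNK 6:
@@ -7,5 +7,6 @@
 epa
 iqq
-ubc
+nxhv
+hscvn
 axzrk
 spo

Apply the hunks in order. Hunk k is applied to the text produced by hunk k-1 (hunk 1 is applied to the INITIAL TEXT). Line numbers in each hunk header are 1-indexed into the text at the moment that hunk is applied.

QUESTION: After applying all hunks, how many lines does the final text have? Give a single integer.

Answer: 12

Derivation:
Hunk 1: at line 2 remove [vcim] add [ziiuk,jyi] -> 7 lines: spqm ewvcr ziiuk jyi apnuy zpzek spo
Hunk 2: at line 1 remove [ziiuk] add [godj] -> 7 lines: spqm ewvcr godj jyi apnuy zpzek spo
Hunk 3: at line 1 remove [ewvcr,godj] add [sjwy,phwc] -> 7 lines: spqm sjwy phwc jyi apnuy zpzek spo
Hunk 4: at line 4 remove [apnuy] add [fqk,qsl,epa] -> 9 lines: spqm sjwy phwc jyi fqk qsl epa zpzek spo
Hunk 5: at line 7 remove [zpzek] add [iqq,ubc,axzrk] -> 11 lines: spqm sjwy phwc jyi fqk qsl epa iqq ubc axzrk spo
Hunk 6: at line 7 remove [ubc] add [nxhv,hscvn] -> 12 lines: spqm sjwy phwc jyi fqk qsl epa iqq nxhv hscvn axzrk spo
Final line count: 12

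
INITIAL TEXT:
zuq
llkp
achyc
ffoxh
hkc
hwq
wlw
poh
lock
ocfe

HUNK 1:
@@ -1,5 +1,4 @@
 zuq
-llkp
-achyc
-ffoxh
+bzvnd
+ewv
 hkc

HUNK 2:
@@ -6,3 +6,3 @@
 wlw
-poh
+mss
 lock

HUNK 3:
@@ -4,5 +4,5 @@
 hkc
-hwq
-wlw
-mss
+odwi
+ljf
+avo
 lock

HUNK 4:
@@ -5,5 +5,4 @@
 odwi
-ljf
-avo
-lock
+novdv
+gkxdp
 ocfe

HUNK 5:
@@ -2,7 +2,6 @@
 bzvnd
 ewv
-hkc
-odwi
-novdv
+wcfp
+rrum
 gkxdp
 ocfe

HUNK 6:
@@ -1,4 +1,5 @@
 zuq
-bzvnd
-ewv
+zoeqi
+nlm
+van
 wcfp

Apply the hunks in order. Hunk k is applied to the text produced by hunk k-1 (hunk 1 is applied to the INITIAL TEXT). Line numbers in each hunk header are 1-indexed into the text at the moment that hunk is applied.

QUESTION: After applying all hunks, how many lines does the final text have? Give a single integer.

Answer: 8

Derivation:
Hunk 1: at line 1 remove [llkp,achyc,ffoxh] add [bzvnd,ewv] -> 9 lines: zuq bzvnd ewv hkc hwq wlw poh lock ocfe
Hunk 2: at line 6 remove [poh] add [mss] -> 9 lines: zuq bzvnd ewv hkc hwq wlw mss lock ocfe
Hunk 3: at line 4 remove [hwq,wlw,mss] add [odwi,ljf,avo] -> 9 lines: zuq bzvnd ewv hkc odwi ljf avo lock ocfe
Hunk 4: at line 5 remove [ljf,avo,lock] add [novdv,gkxdp] -> 8 lines: zuq bzvnd ewv hkc odwi novdv gkxdp ocfe
Hunk 5: at line 2 remove [hkc,odwi,novdv] add [wcfp,rrum] -> 7 lines: zuq bzvnd ewv wcfp rrum gkxdp ocfe
Hunk 6: at line 1 remove [bzvnd,ewv] add [zoeqi,nlm,van] -> 8 lines: zuq zoeqi nlm van wcfp rrum gkxdp ocfe
Final line count: 8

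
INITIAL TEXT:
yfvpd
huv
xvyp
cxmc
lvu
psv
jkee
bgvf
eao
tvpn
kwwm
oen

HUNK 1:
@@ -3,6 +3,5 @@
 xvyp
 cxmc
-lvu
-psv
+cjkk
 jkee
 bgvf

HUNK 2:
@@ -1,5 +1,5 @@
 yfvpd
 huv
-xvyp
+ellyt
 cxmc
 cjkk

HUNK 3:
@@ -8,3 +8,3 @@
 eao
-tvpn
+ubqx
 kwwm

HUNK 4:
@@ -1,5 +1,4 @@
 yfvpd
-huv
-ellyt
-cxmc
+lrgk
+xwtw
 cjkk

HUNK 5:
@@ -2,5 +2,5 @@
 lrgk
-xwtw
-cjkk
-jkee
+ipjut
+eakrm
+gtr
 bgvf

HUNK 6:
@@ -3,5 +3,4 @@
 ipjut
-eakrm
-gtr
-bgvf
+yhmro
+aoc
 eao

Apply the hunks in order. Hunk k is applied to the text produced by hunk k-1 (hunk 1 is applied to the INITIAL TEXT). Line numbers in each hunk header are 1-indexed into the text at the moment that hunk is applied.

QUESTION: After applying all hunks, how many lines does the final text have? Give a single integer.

Answer: 9

Derivation:
Hunk 1: at line 3 remove [lvu,psv] add [cjkk] -> 11 lines: yfvpd huv xvyp cxmc cjkk jkee bgvf eao tvpn kwwm oen
Hunk 2: at line 1 remove [xvyp] add [ellyt] -> 11 lines: yfvpd huv ellyt cxmc cjkk jkee bgvf eao tvpn kwwm oen
Hunk 3: at line 8 remove [tvpn] add [ubqx] -> 11 lines: yfvpd huv ellyt cxmc cjkk jkee bgvf eao ubqx kwwm oen
Hunk 4: at line 1 remove [huv,ellyt,cxmc] add [lrgk,xwtw] -> 10 lines: yfvpd lrgk xwtw cjkk jkee bgvf eao ubqx kwwm oen
Hunk 5: at line 2 remove [xwtw,cjkk,jkee] add [ipjut,eakrm,gtr] -> 10 lines: yfvpd lrgk ipjut eakrm gtr bgvf eao ubqx kwwm oen
Hunk 6: at line 3 remove [eakrm,gtr,bgvf] add [yhmro,aoc] -> 9 lines: yfvpd lrgk ipjut yhmro aoc eao ubqx kwwm oen
Final line count: 9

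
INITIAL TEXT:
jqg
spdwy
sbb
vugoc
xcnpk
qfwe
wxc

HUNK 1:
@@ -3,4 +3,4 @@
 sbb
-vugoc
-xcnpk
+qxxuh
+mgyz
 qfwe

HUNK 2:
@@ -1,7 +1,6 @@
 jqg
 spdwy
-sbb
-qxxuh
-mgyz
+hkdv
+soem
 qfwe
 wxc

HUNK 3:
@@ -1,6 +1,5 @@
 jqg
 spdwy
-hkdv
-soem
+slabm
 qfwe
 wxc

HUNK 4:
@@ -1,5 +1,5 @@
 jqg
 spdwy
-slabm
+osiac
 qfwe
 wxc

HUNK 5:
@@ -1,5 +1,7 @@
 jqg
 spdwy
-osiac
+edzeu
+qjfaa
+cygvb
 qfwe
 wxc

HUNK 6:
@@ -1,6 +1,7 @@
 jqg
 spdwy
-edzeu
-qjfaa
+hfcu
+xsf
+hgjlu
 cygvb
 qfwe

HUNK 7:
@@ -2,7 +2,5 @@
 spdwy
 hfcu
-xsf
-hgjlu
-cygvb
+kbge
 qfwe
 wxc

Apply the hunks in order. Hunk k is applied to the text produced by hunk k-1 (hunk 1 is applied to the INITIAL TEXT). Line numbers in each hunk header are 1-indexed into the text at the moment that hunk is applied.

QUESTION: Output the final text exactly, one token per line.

Answer: jqg
spdwy
hfcu
kbge
qfwe
wxc

Derivation:
Hunk 1: at line 3 remove [vugoc,xcnpk] add [qxxuh,mgyz] -> 7 lines: jqg spdwy sbb qxxuh mgyz qfwe wxc
Hunk 2: at line 1 remove [sbb,qxxuh,mgyz] add [hkdv,soem] -> 6 lines: jqg spdwy hkdv soem qfwe wxc
Hunk 3: at line 1 remove [hkdv,soem] add [slabm] -> 5 lines: jqg spdwy slabm qfwe wxc
Hunk 4: at line 1 remove [slabm] add [osiac] -> 5 lines: jqg spdwy osiac qfwe wxc
Hunk 5: at line 1 remove [osiac] add [edzeu,qjfaa,cygvb] -> 7 lines: jqg spdwy edzeu qjfaa cygvb qfwe wxc
Hunk 6: at line 1 remove [edzeu,qjfaa] add [hfcu,xsf,hgjlu] -> 8 lines: jqg spdwy hfcu xsf hgjlu cygvb qfwe wxc
Hunk 7: at line 2 remove [xsf,hgjlu,cygvb] add [kbge] -> 6 lines: jqg spdwy hfcu kbge qfwe wxc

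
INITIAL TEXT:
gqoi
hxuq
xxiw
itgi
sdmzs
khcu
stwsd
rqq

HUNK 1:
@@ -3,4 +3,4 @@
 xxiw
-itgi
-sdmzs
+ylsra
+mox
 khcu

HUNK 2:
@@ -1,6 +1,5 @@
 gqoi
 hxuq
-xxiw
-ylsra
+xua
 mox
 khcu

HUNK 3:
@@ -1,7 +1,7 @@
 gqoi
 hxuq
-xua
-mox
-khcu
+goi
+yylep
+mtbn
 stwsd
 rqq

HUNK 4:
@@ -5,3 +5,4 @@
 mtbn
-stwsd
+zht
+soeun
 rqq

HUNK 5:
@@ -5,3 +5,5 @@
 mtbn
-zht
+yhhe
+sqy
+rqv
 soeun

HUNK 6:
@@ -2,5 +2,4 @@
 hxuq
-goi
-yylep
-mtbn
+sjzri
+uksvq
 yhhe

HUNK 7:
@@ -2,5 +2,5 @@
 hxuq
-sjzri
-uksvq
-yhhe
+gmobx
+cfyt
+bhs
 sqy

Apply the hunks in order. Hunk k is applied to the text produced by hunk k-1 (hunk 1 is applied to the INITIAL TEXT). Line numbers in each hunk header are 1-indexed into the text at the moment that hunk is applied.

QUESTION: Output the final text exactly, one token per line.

Hunk 1: at line 3 remove [itgi,sdmzs] add [ylsra,mox] -> 8 lines: gqoi hxuq xxiw ylsra mox khcu stwsd rqq
Hunk 2: at line 1 remove [xxiw,ylsra] add [xua] -> 7 lines: gqoi hxuq xua mox khcu stwsd rqq
Hunk 3: at line 1 remove [xua,mox,khcu] add [goi,yylep,mtbn] -> 7 lines: gqoi hxuq goi yylep mtbn stwsd rqq
Hunk 4: at line 5 remove [stwsd] add [zht,soeun] -> 8 lines: gqoi hxuq goi yylep mtbn zht soeun rqq
Hunk 5: at line 5 remove [zht] add [yhhe,sqy,rqv] -> 10 lines: gqoi hxuq goi yylep mtbn yhhe sqy rqv soeun rqq
Hunk 6: at line 2 remove [goi,yylep,mtbn] add [sjzri,uksvq] -> 9 lines: gqoi hxuq sjzri uksvq yhhe sqy rqv soeun rqq
Hunk 7: at line 2 remove [sjzri,uksvq,yhhe] add [gmobx,cfyt,bhs] -> 9 lines: gqoi hxuq gmobx cfyt bhs sqy rqv soeun rqq

Answer: gqoi
hxuq
gmobx
cfyt
bhs
sqy
rqv
soeun
rqq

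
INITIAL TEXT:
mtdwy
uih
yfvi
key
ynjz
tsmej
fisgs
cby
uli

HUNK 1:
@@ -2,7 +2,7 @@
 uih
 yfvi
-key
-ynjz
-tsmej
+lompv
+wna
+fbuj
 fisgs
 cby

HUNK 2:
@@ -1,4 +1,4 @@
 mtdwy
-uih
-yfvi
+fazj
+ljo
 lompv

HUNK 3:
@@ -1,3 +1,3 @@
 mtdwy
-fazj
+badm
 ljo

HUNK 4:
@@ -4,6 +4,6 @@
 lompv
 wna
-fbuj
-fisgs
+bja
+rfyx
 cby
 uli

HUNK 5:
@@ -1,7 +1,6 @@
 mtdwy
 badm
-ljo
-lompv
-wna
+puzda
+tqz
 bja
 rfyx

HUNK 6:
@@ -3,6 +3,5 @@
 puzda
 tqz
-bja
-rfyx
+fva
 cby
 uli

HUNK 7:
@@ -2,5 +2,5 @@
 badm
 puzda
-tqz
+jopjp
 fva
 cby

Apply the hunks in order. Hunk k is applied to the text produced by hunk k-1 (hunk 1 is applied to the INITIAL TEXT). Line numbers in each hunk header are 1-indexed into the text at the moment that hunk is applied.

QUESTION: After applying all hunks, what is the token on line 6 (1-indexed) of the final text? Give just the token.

Answer: cby

Derivation:
Hunk 1: at line 2 remove [key,ynjz,tsmej] add [lompv,wna,fbuj] -> 9 lines: mtdwy uih yfvi lompv wna fbuj fisgs cby uli
Hunk 2: at line 1 remove [uih,yfvi] add [fazj,ljo] -> 9 lines: mtdwy fazj ljo lompv wna fbuj fisgs cby uli
Hunk 3: at line 1 remove [fazj] add [badm] -> 9 lines: mtdwy badm ljo lompv wna fbuj fisgs cby uli
Hunk 4: at line 4 remove [fbuj,fisgs] add [bja,rfyx] -> 9 lines: mtdwy badm ljo lompv wna bja rfyx cby uli
Hunk 5: at line 1 remove [ljo,lompv,wna] add [puzda,tqz] -> 8 lines: mtdwy badm puzda tqz bja rfyx cby uli
Hunk 6: at line 3 remove [bja,rfyx] add [fva] -> 7 lines: mtdwy badm puzda tqz fva cby uli
Hunk 7: at line 2 remove [tqz] add [jopjp] -> 7 lines: mtdwy badm puzda jopjp fva cby uli
Final line 6: cby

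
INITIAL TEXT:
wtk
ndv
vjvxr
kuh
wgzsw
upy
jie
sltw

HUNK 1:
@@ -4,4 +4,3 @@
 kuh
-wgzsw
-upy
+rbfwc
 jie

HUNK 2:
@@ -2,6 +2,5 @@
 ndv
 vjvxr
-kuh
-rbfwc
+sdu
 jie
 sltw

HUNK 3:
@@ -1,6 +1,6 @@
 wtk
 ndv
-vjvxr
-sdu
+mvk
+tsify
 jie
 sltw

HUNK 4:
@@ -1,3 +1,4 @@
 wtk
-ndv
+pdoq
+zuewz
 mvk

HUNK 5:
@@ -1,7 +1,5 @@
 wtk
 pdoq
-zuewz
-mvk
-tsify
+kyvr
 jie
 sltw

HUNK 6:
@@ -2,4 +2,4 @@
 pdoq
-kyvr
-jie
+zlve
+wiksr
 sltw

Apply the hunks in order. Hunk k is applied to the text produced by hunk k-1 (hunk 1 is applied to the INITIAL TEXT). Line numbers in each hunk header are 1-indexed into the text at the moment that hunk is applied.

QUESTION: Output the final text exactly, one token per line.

Answer: wtk
pdoq
zlve
wiksr
sltw

Derivation:
Hunk 1: at line 4 remove [wgzsw,upy] add [rbfwc] -> 7 lines: wtk ndv vjvxr kuh rbfwc jie sltw
Hunk 2: at line 2 remove [kuh,rbfwc] add [sdu] -> 6 lines: wtk ndv vjvxr sdu jie sltw
Hunk 3: at line 1 remove [vjvxr,sdu] add [mvk,tsify] -> 6 lines: wtk ndv mvk tsify jie sltw
Hunk 4: at line 1 remove [ndv] add [pdoq,zuewz] -> 7 lines: wtk pdoq zuewz mvk tsify jie sltw
Hunk 5: at line 1 remove [zuewz,mvk,tsify] add [kyvr] -> 5 lines: wtk pdoq kyvr jie sltw
Hunk 6: at line 2 remove [kyvr,jie] add [zlve,wiksr] -> 5 lines: wtk pdoq zlve wiksr sltw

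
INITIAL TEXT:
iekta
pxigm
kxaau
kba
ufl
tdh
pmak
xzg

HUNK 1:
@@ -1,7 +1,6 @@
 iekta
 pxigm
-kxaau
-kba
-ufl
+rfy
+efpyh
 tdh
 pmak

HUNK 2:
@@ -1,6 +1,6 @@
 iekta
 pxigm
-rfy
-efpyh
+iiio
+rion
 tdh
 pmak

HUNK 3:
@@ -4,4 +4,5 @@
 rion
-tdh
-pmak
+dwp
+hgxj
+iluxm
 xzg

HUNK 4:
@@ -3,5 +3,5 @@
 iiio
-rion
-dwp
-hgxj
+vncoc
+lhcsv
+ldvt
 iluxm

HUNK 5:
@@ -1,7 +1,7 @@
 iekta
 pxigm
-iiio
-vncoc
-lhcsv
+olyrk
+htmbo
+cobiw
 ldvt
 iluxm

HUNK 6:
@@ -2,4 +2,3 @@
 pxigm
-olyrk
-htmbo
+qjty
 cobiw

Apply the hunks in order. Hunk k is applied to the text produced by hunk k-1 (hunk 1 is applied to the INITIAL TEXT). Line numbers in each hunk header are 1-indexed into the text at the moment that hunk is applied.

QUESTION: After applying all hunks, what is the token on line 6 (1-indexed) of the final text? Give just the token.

Answer: iluxm

Derivation:
Hunk 1: at line 1 remove [kxaau,kba,ufl] add [rfy,efpyh] -> 7 lines: iekta pxigm rfy efpyh tdh pmak xzg
Hunk 2: at line 1 remove [rfy,efpyh] add [iiio,rion] -> 7 lines: iekta pxigm iiio rion tdh pmak xzg
Hunk 3: at line 4 remove [tdh,pmak] add [dwp,hgxj,iluxm] -> 8 lines: iekta pxigm iiio rion dwp hgxj iluxm xzg
Hunk 4: at line 3 remove [rion,dwp,hgxj] add [vncoc,lhcsv,ldvt] -> 8 lines: iekta pxigm iiio vncoc lhcsv ldvt iluxm xzg
Hunk 5: at line 1 remove [iiio,vncoc,lhcsv] add [olyrk,htmbo,cobiw] -> 8 lines: iekta pxigm olyrk htmbo cobiw ldvt iluxm xzg
Hunk 6: at line 2 remove [olyrk,htmbo] add [qjty] -> 7 lines: iekta pxigm qjty cobiw ldvt iluxm xzg
Final line 6: iluxm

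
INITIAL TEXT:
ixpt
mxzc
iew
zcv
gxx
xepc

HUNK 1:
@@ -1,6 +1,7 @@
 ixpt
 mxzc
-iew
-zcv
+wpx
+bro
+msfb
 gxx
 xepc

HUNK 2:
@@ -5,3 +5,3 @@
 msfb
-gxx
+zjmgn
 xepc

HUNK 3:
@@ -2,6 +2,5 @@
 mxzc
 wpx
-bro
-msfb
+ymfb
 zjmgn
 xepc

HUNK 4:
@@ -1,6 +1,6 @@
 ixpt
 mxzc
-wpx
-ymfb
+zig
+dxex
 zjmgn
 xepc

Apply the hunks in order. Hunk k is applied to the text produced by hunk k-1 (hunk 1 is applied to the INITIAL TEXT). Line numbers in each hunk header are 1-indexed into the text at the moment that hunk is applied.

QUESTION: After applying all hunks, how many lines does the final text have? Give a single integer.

Answer: 6

Derivation:
Hunk 1: at line 1 remove [iew,zcv] add [wpx,bro,msfb] -> 7 lines: ixpt mxzc wpx bro msfb gxx xepc
Hunk 2: at line 5 remove [gxx] add [zjmgn] -> 7 lines: ixpt mxzc wpx bro msfb zjmgn xepc
Hunk 3: at line 2 remove [bro,msfb] add [ymfb] -> 6 lines: ixpt mxzc wpx ymfb zjmgn xepc
Hunk 4: at line 1 remove [wpx,ymfb] add [zig,dxex] -> 6 lines: ixpt mxzc zig dxex zjmgn xepc
Final line count: 6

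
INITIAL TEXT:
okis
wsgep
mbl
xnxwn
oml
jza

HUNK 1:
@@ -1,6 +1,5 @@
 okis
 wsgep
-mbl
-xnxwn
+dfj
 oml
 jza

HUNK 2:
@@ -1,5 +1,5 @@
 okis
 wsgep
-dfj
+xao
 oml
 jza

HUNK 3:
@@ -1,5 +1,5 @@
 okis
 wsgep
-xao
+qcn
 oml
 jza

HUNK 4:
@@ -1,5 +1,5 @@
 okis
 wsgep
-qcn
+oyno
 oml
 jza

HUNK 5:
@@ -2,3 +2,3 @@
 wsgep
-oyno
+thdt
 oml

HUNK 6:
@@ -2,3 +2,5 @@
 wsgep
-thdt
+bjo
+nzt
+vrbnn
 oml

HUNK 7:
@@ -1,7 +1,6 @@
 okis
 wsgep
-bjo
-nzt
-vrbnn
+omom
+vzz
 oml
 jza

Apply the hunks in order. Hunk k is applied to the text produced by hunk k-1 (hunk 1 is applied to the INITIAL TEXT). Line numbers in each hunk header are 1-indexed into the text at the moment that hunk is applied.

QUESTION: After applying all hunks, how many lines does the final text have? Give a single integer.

Answer: 6

Derivation:
Hunk 1: at line 1 remove [mbl,xnxwn] add [dfj] -> 5 lines: okis wsgep dfj oml jza
Hunk 2: at line 1 remove [dfj] add [xao] -> 5 lines: okis wsgep xao oml jza
Hunk 3: at line 1 remove [xao] add [qcn] -> 5 lines: okis wsgep qcn oml jza
Hunk 4: at line 1 remove [qcn] add [oyno] -> 5 lines: okis wsgep oyno oml jza
Hunk 5: at line 2 remove [oyno] add [thdt] -> 5 lines: okis wsgep thdt oml jza
Hunk 6: at line 2 remove [thdt] add [bjo,nzt,vrbnn] -> 7 lines: okis wsgep bjo nzt vrbnn oml jza
Hunk 7: at line 1 remove [bjo,nzt,vrbnn] add [omom,vzz] -> 6 lines: okis wsgep omom vzz oml jza
Final line count: 6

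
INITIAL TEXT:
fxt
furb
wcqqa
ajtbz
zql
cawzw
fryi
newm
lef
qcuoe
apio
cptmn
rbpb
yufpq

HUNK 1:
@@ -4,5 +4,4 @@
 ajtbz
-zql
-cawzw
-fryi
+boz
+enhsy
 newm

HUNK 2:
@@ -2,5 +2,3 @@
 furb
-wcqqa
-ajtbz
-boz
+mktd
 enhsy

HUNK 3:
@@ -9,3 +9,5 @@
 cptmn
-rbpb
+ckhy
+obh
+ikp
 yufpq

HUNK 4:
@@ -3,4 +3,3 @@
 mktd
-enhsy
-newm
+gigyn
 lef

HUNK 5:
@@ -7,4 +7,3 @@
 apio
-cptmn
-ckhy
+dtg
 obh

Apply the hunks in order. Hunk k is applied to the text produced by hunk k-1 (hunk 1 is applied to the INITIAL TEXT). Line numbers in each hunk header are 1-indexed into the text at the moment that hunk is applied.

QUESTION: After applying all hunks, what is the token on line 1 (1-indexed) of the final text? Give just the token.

Answer: fxt

Derivation:
Hunk 1: at line 4 remove [zql,cawzw,fryi] add [boz,enhsy] -> 13 lines: fxt furb wcqqa ajtbz boz enhsy newm lef qcuoe apio cptmn rbpb yufpq
Hunk 2: at line 2 remove [wcqqa,ajtbz,boz] add [mktd] -> 11 lines: fxt furb mktd enhsy newm lef qcuoe apio cptmn rbpb yufpq
Hunk 3: at line 9 remove [rbpb] add [ckhy,obh,ikp] -> 13 lines: fxt furb mktd enhsy newm lef qcuoe apio cptmn ckhy obh ikp yufpq
Hunk 4: at line 3 remove [enhsy,newm] add [gigyn] -> 12 lines: fxt furb mktd gigyn lef qcuoe apio cptmn ckhy obh ikp yufpq
Hunk 5: at line 7 remove [cptmn,ckhy] add [dtg] -> 11 lines: fxt furb mktd gigyn lef qcuoe apio dtg obh ikp yufpq
Final line 1: fxt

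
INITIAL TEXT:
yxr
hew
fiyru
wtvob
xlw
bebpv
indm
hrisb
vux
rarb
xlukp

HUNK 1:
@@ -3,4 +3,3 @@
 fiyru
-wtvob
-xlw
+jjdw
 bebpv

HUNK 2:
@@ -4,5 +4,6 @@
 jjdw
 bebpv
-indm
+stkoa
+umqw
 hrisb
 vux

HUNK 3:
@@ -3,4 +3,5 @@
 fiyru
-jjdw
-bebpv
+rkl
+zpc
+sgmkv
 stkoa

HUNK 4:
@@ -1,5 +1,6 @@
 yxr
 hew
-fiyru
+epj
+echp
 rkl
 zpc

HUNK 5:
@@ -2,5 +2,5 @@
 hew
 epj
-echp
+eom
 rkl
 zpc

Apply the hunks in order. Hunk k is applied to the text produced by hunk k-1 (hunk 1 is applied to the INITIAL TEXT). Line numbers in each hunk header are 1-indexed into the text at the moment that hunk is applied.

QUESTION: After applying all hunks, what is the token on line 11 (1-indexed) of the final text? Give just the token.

Answer: vux

Derivation:
Hunk 1: at line 3 remove [wtvob,xlw] add [jjdw] -> 10 lines: yxr hew fiyru jjdw bebpv indm hrisb vux rarb xlukp
Hunk 2: at line 4 remove [indm] add [stkoa,umqw] -> 11 lines: yxr hew fiyru jjdw bebpv stkoa umqw hrisb vux rarb xlukp
Hunk 3: at line 3 remove [jjdw,bebpv] add [rkl,zpc,sgmkv] -> 12 lines: yxr hew fiyru rkl zpc sgmkv stkoa umqw hrisb vux rarb xlukp
Hunk 4: at line 1 remove [fiyru] add [epj,echp] -> 13 lines: yxr hew epj echp rkl zpc sgmkv stkoa umqw hrisb vux rarb xlukp
Hunk 5: at line 2 remove [echp] add [eom] -> 13 lines: yxr hew epj eom rkl zpc sgmkv stkoa umqw hrisb vux rarb xlukp
Final line 11: vux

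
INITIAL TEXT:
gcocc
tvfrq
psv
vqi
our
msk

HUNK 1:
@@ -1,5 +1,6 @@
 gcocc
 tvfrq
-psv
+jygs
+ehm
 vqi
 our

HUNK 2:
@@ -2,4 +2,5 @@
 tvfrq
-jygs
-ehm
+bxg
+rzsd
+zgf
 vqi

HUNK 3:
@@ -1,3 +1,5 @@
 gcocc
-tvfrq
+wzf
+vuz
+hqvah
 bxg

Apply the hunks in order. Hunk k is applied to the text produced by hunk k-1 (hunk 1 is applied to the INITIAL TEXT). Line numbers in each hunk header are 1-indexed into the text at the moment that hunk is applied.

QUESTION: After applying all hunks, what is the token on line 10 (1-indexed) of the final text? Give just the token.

Hunk 1: at line 1 remove [psv] add [jygs,ehm] -> 7 lines: gcocc tvfrq jygs ehm vqi our msk
Hunk 2: at line 2 remove [jygs,ehm] add [bxg,rzsd,zgf] -> 8 lines: gcocc tvfrq bxg rzsd zgf vqi our msk
Hunk 3: at line 1 remove [tvfrq] add [wzf,vuz,hqvah] -> 10 lines: gcocc wzf vuz hqvah bxg rzsd zgf vqi our msk
Final line 10: msk

Answer: msk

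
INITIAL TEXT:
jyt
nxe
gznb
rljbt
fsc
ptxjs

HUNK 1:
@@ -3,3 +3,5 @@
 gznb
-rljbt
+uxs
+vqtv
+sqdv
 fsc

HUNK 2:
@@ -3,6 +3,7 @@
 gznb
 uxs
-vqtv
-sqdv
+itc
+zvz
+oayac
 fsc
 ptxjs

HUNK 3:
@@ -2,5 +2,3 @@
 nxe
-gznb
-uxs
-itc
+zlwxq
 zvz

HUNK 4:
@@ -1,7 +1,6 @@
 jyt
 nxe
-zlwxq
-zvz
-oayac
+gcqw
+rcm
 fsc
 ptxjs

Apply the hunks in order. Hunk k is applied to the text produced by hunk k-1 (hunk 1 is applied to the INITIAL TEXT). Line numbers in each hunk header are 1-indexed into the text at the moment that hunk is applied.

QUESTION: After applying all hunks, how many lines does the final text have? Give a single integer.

Answer: 6

Derivation:
Hunk 1: at line 3 remove [rljbt] add [uxs,vqtv,sqdv] -> 8 lines: jyt nxe gznb uxs vqtv sqdv fsc ptxjs
Hunk 2: at line 3 remove [vqtv,sqdv] add [itc,zvz,oayac] -> 9 lines: jyt nxe gznb uxs itc zvz oayac fsc ptxjs
Hunk 3: at line 2 remove [gznb,uxs,itc] add [zlwxq] -> 7 lines: jyt nxe zlwxq zvz oayac fsc ptxjs
Hunk 4: at line 1 remove [zlwxq,zvz,oayac] add [gcqw,rcm] -> 6 lines: jyt nxe gcqw rcm fsc ptxjs
Final line count: 6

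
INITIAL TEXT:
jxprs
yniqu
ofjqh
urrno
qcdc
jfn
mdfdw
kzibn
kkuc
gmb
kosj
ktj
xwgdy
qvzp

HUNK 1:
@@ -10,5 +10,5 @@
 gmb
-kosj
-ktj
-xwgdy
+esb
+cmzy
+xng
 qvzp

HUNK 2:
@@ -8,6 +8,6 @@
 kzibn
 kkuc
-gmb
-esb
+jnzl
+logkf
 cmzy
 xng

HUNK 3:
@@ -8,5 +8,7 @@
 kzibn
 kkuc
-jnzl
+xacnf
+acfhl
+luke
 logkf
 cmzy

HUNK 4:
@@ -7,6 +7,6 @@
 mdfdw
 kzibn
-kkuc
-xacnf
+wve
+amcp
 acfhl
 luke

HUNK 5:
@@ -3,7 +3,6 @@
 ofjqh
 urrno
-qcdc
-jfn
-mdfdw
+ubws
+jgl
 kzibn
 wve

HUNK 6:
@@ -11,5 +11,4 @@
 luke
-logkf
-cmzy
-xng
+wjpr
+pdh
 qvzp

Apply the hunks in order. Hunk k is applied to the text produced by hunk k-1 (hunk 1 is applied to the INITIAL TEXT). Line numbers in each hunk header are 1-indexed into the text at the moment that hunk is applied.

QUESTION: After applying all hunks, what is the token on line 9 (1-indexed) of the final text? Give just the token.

Hunk 1: at line 10 remove [kosj,ktj,xwgdy] add [esb,cmzy,xng] -> 14 lines: jxprs yniqu ofjqh urrno qcdc jfn mdfdw kzibn kkuc gmb esb cmzy xng qvzp
Hunk 2: at line 8 remove [gmb,esb] add [jnzl,logkf] -> 14 lines: jxprs yniqu ofjqh urrno qcdc jfn mdfdw kzibn kkuc jnzl logkf cmzy xng qvzp
Hunk 3: at line 8 remove [jnzl] add [xacnf,acfhl,luke] -> 16 lines: jxprs yniqu ofjqh urrno qcdc jfn mdfdw kzibn kkuc xacnf acfhl luke logkf cmzy xng qvzp
Hunk 4: at line 7 remove [kkuc,xacnf] add [wve,amcp] -> 16 lines: jxprs yniqu ofjqh urrno qcdc jfn mdfdw kzibn wve amcp acfhl luke logkf cmzy xng qvzp
Hunk 5: at line 3 remove [qcdc,jfn,mdfdw] add [ubws,jgl] -> 15 lines: jxprs yniqu ofjqh urrno ubws jgl kzibn wve amcp acfhl luke logkf cmzy xng qvzp
Hunk 6: at line 11 remove [logkf,cmzy,xng] add [wjpr,pdh] -> 14 lines: jxprs yniqu ofjqh urrno ubws jgl kzibn wve amcp acfhl luke wjpr pdh qvzp
Final line 9: amcp

Answer: amcp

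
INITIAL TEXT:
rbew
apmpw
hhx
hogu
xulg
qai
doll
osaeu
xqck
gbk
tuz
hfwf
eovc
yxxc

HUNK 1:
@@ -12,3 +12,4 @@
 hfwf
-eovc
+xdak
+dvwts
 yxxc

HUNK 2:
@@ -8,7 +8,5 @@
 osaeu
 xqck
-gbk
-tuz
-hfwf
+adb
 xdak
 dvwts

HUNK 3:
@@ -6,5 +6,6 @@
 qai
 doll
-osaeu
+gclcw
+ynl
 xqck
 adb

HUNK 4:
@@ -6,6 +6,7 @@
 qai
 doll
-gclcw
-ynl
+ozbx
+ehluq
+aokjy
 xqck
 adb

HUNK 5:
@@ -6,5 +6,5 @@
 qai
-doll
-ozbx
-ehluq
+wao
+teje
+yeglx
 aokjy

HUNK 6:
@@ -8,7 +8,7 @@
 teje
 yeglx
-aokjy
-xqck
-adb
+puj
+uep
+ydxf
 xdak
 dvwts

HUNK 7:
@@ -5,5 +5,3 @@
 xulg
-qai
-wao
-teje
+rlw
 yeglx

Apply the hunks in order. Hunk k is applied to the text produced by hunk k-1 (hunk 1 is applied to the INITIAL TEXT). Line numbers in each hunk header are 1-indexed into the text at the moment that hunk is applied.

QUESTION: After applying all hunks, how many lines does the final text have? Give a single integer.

Answer: 13

Derivation:
Hunk 1: at line 12 remove [eovc] add [xdak,dvwts] -> 15 lines: rbew apmpw hhx hogu xulg qai doll osaeu xqck gbk tuz hfwf xdak dvwts yxxc
Hunk 2: at line 8 remove [gbk,tuz,hfwf] add [adb] -> 13 lines: rbew apmpw hhx hogu xulg qai doll osaeu xqck adb xdak dvwts yxxc
Hunk 3: at line 6 remove [osaeu] add [gclcw,ynl] -> 14 lines: rbew apmpw hhx hogu xulg qai doll gclcw ynl xqck adb xdak dvwts yxxc
Hunk 4: at line 6 remove [gclcw,ynl] add [ozbx,ehluq,aokjy] -> 15 lines: rbew apmpw hhx hogu xulg qai doll ozbx ehluq aokjy xqck adb xdak dvwts yxxc
Hunk 5: at line 6 remove [doll,ozbx,ehluq] add [wao,teje,yeglx] -> 15 lines: rbew apmpw hhx hogu xulg qai wao teje yeglx aokjy xqck adb xdak dvwts yxxc
Hunk 6: at line 8 remove [aokjy,xqck,adb] add [puj,uep,ydxf] -> 15 lines: rbew apmpw hhx hogu xulg qai wao teje yeglx puj uep ydxf xdak dvwts yxxc
Hunk 7: at line 5 remove [qai,wao,teje] add [rlw] -> 13 lines: rbew apmpw hhx hogu xulg rlw yeglx puj uep ydxf xdak dvwts yxxc
Final line count: 13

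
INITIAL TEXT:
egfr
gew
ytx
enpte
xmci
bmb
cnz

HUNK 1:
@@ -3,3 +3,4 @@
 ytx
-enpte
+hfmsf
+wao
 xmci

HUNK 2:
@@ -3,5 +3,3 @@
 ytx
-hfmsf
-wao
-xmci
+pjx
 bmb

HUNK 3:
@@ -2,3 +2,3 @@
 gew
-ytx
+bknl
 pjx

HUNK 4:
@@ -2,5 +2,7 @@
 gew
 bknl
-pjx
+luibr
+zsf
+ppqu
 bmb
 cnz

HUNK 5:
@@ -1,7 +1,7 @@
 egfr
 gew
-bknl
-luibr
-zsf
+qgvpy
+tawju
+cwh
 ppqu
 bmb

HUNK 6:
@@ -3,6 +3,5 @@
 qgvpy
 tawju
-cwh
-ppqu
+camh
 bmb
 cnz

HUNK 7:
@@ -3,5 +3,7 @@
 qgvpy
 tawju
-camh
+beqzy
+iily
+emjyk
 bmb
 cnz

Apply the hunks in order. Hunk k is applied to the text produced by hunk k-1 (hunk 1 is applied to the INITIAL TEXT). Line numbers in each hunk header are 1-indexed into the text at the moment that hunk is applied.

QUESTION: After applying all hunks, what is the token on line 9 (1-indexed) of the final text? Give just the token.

Hunk 1: at line 3 remove [enpte] add [hfmsf,wao] -> 8 lines: egfr gew ytx hfmsf wao xmci bmb cnz
Hunk 2: at line 3 remove [hfmsf,wao,xmci] add [pjx] -> 6 lines: egfr gew ytx pjx bmb cnz
Hunk 3: at line 2 remove [ytx] add [bknl] -> 6 lines: egfr gew bknl pjx bmb cnz
Hunk 4: at line 2 remove [pjx] add [luibr,zsf,ppqu] -> 8 lines: egfr gew bknl luibr zsf ppqu bmb cnz
Hunk 5: at line 1 remove [bknl,luibr,zsf] add [qgvpy,tawju,cwh] -> 8 lines: egfr gew qgvpy tawju cwh ppqu bmb cnz
Hunk 6: at line 3 remove [cwh,ppqu] add [camh] -> 7 lines: egfr gew qgvpy tawju camh bmb cnz
Hunk 7: at line 3 remove [camh] add [beqzy,iily,emjyk] -> 9 lines: egfr gew qgvpy tawju beqzy iily emjyk bmb cnz
Final line 9: cnz

Answer: cnz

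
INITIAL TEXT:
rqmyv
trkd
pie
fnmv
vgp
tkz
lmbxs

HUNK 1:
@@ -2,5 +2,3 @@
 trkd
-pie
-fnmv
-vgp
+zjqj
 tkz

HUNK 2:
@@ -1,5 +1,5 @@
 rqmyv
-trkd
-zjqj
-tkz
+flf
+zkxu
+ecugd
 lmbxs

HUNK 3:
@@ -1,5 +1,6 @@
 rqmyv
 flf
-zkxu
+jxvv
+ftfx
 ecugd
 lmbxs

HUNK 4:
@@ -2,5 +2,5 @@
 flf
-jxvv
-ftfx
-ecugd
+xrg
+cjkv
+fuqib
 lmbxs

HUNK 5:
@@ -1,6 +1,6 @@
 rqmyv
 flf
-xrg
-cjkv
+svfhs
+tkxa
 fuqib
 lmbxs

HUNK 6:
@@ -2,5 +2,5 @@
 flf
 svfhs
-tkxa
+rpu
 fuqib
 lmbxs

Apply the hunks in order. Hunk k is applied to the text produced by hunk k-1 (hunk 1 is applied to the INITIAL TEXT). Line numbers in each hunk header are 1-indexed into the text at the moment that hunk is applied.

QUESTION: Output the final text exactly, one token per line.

Answer: rqmyv
flf
svfhs
rpu
fuqib
lmbxs

Derivation:
Hunk 1: at line 2 remove [pie,fnmv,vgp] add [zjqj] -> 5 lines: rqmyv trkd zjqj tkz lmbxs
Hunk 2: at line 1 remove [trkd,zjqj,tkz] add [flf,zkxu,ecugd] -> 5 lines: rqmyv flf zkxu ecugd lmbxs
Hunk 3: at line 1 remove [zkxu] add [jxvv,ftfx] -> 6 lines: rqmyv flf jxvv ftfx ecugd lmbxs
Hunk 4: at line 2 remove [jxvv,ftfx,ecugd] add [xrg,cjkv,fuqib] -> 6 lines: rqmyv flf xrg cjkv fuqib lmbxs
Hunk 5: at line 1 remove [xrg,cjkv] add [svfhs,tkxa] -> 6 lines: rqmyv flf svfhs tkxa fuqib lmbxs
Hunk 6: at line 2 remove [tkxa] add [rpu] -> 6 lines: rqmyv flf svfhs rpu fuqib lmbxs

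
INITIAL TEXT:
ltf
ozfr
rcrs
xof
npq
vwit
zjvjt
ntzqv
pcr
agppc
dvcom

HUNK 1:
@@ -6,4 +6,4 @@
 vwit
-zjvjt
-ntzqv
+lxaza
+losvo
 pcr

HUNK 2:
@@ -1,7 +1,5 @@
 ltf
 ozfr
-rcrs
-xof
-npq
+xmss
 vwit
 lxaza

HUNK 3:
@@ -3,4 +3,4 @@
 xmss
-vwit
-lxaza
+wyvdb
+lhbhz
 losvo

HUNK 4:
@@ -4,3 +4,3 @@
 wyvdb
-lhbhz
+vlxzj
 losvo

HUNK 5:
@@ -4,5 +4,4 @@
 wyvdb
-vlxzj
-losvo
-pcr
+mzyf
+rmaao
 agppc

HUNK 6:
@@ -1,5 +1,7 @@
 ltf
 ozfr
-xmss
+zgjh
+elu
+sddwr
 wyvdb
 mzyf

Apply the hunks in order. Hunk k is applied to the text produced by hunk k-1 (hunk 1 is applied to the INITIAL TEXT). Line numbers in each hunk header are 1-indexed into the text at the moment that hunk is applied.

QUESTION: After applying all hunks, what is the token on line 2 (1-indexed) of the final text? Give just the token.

Hunk 1: at line 6 remove [zjvjt,ntzqv] add [lxaza,losvo] -> 11 lines: ltf ozfr rcrs xof npq vwit lxaza losvo pcr agppc dvcom
Hunk 2: at line 1 remove [rcrs,xof,npq] add [xmss] -> 9 lines: ltf ozfr xmss vwit lxaza losvo pcr agppc dvcom
Hunk 3: at line 3 remove [vwit,lxaza] add [wyvdb,lhbhz] -> 9 lines: ltf ozfr xmss wyvdb lhbhz losvo pcr agppc dvcom
Hunk 4: at line 4 remove [lhbhz] add [vlxzj] -> 9 lines: ltf ozfr xmss wyvdb vlxzj losvo pcr agppc dvcom
Hunk 5: at line 4 remove [vlxzj,losvo,pcr] add [mzyf,rmaao] -> 8 lines: ltf ozfr xmss wyvdb mzyf rmaao agppc dvcom
Hunk 6: at line 1 remove [xmss] add [zgjh,elu,sddwr] -> 10 lines: ltf ozfr zgjh elu sddwr wyvdb mzyf rmaao agppc dvcom
Final line 2: ozfr

Answer: ozfr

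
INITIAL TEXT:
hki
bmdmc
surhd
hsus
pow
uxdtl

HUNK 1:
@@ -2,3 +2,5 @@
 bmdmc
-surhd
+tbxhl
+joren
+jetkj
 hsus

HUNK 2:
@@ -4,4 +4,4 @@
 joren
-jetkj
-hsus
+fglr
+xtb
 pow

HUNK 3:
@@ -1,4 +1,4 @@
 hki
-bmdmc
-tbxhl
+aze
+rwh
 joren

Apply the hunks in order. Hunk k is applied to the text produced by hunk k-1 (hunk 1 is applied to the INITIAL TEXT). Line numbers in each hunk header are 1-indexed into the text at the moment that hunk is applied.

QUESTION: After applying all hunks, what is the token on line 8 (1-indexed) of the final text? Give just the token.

Hunk 1: at line 2 remove [surhd] add [tbxhl,joren,jetkj] -> 8 lines: hki bmdmc tbxhl joren jetkj hsus pow uxdtl
Hunk 2: at line 4 remove [jetkj,hsus] add [fglr,xtb] -> 8 lines: hki bmdmc tbxhl joren fglr xtb pow uxdtl
Hunk 3: at line 1 remove [bmdmc,tbxhl] add [aze,rwh] -> 8 lines: hki aze rwh joren fglr xtb pow uxdtl
Final line 8: uxdtl

Answer: uxdtl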